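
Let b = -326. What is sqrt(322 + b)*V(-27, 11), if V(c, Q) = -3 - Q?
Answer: -28*I ≈ -28.0*I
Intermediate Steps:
sqrt(322 + b)*V(-27, 11) = sqrt(322 - 326)*(-3 - 1*11) = sqrt(-4)*(-3 - 11) = (2*I)*(-14) = -28*I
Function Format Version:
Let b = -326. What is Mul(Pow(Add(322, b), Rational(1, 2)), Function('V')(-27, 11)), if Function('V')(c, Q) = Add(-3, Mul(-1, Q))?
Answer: Mul(-28, I) ≈ Mul(-28.000, I)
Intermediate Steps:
Mul(Pow(Add(322, b), Rational(1, 2)), Function('V')(-27, 11)) = Mul(Pow(Add(322, -326), Rational(1, 2)), Add(-3, Mul(-1, 11))) = Mul(Pow(-4, Rational(1, 2)), Add(-3, -11)) = Mul(Mul(2, I), -14) = Mul(-28, I)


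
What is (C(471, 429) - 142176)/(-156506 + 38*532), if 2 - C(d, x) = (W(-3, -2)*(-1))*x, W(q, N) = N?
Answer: 71516/68145 ≈ 1.0495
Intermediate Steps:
C(d, x) = 2 - 2*x (C(d, x) = 2 - (-2*(-1))*x = 2 - 2*x)
(C(471, 429) - 142176)/(-156506 + 38*532) = ((2 - 2*429) - 142176)/(-156506 + 38*532) = ((2 - 858) - 142176)/(-156506 + 20216) = (-856 - 142176)/(-136290) = -143032*(-1/136290) = 71516/68145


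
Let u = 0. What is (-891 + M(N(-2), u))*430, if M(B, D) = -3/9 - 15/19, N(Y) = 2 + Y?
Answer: -21865930/57 ≈ -3.8361e+5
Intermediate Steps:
M(B, D) = -64/57 (M(B, D) = -3*⅑ - 15*1/19 = -⅓ - 15/19 = -64/57)
(-891 + M(N(-2), u))*430 = (-891 - 64/57)*430 = -50851/57*430 = -21865930/57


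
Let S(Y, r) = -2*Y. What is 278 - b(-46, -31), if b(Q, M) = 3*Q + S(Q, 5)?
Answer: 324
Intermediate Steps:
b(Q, M) = Q (b(Q, M) = 3*Q - 2*Q = Q)
278 - b(-46, -31) = 278 - 1*(-46) = 278 + 46 = 324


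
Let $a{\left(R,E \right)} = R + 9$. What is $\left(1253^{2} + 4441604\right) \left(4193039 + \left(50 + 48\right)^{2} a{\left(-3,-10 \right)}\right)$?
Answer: $25553340949419$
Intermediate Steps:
$a{\left(R,E \right)} = 9 + R$
$\left(1253^{2} + 4441604\right) \left(4193039 + \left(50 + 48\right)^{2} a{\left(-3,-10 \right)}\right) = \left(1253^{2} + 4441604\right) \left(4193039 + \left(50 + 48\right)^{2} \left(9 - 3\right)\right) = \left(1570009 + 4441604\right) \left(4193039 + 98^{2} \cdot 6\right) = 6011613 \left(4193039 + 9604 \cdot 6\right) = 6011613 \left(4193039 + 57624\right) = 6011613 \cdot 4250663 = 25553340949419$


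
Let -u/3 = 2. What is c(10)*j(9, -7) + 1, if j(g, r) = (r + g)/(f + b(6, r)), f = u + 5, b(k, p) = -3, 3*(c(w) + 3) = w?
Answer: 5/6 ≈ 0.83333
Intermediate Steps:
u = -6 (u = -3*2 = -6)
c(w) = -3 + w/3
f = -1 (f = -6 + 5 = -1)
j(g, r) = -g/4 - r/4 (j(g, r) = (r + g)/(-1 - 3) = (g + r)/(-4) = (g + r)*(-1/4) = -g/4 - r/4)
c(10)*j(9, -7) + 1 = (-3 + (1/3)*10)*(-1/4*9 - 1/4*(-7)) + 1 = (-3 + 10/3)*(-9/4 + 7/4) + 1 = (1/3)*(-1/2) + 1 = -1/6 + 1 = 5/6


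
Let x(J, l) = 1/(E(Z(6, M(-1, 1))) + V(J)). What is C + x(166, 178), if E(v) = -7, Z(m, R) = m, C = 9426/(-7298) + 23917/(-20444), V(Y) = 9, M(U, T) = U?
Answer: -146325627/74600156 ≈ -1.9615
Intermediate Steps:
C = -183625705/74600156 (C = 9426*(-1/7298) + 23917*(-1/20444) = -4713/3649 - 23917/20444 = -183625705/74600156 ≈ -2.4615)
x(J, l) = ½ (x(J, l) = 1/(-7 + 9) = 1/2 = ½)
C + x(166, 178) = -183625705/74600156 + ½ = -146325627/74600156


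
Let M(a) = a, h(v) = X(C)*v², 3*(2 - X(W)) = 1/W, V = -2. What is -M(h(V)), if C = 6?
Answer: -70/9 ≈ -7.7778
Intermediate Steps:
X(W) = 2 - 1/(3*W)
h(v) = 35*v²/18 (h(v) = (2 - ⅓/6)*v² = (2 - ⅓*⅙)*v² = (2 - 1/18)*v² = 35*v²/18)
-M(h(V)) = -35*(-2)²/18 = -35*4/18 = -1*70/9 = -70/9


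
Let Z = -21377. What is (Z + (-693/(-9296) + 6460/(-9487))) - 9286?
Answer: -386322681635/12598736 ≈ -30664.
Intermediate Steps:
(Z + (-693/(-9296) + 6460/(-9487))) - 9286 = (-21377 + (-693/(-9296) + 6460/(-9487))) - 9286 = (-21377 + (-693*(-1/9296) + 6460*(-1/9487))) - 9286 = (-21377 + (99/1328 - 6460/9487)) - 9286 = (-21377 - 7639667/12598736) - 9286 = -269330819139/12598736 - 9286 = -386322681635/12598736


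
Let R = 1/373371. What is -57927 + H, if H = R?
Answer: -21628261916/373371 ≈ -57927.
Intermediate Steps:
R = 1/373371 ≈ 2.6783e-6
H = 1/373371 ≈ 2.6783e-6
-57927 + H = -57927 + 1/373371 = -21628261916/373371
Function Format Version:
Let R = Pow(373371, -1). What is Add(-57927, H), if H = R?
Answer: Rational(-21628261916, 373371) ≈ -57927.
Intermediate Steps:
R = Rational(1, 373371) ≈ 2.6783e-6
H = Rational(1, 373371) ≈ 2.6783e-6
Add(-57927, H) = Add(-57927, Rational(1, 373371)) = Rational(-21628261916, 373371)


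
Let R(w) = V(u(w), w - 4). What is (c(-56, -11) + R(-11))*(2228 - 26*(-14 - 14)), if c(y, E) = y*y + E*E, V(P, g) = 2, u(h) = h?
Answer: 9633604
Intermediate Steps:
c(y, E) = E² + y² (c(y, E) = y² + E² = E² + y²)
R(w) = 2
(c(-56, -11) + R(-11))*(2228 - 26*(-14 - 14)) = (((-11)² + (-56)²) + 2)*(2228 - 26*(-14 - 14)) = ((121 + 3136) + 2)*(2228 - 26*(-28)) = (3257 + 2)*(2228 + 728) = 3259*2956 = 9633604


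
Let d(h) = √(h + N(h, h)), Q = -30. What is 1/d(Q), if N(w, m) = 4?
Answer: -I*√26/26 ≈ -0.19612*I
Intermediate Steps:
d(h) = √(4 + h) (d(h) = √(h + 4) = √(4 + h))
1/d(Q) = 1/(√(4 - 30)) = 1/(√(-26)) = 1/(I*√26) = -I*√26/26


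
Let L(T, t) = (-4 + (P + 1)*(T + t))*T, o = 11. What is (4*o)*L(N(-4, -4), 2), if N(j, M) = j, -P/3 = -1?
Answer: 2112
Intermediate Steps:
P = 3 (P = -3*(-1) = 3)
L(T, t) = T*(-4 + 4*T + 4*t) (L(T, t) = (-4 + (3 + 1)*(T + t))*T = (-4 + 4*(T + t))*T = (-4 + (4*T + 4*t))*T = (-4 + 4*T + 4*t)*T = T*(-4 + 4*T + 4*t))
(4*o)*L(N(-4, -4), 2) = (4*11)*(4*(-4)*(-1 - 4 + 2)) = 44*(4*(-4)*(-3)) = 44*48 = 2112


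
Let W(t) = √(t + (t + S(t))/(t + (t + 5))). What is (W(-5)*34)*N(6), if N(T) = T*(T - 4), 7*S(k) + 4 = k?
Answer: 408*I*√4585/35 ≈ 789.34*I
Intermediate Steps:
S(k) = -4/7 + k/7
N(T) = T*(-4 + T)
W(t) = √(t + (-4/7 + 8*t/7)/(5 + 2*t)) (W(t) = √(t + (t + (-4/7 + t/7))/(t + (t + 5))) = √(t + (-4/7 + 8*t/7)/(t + (5 + t))) = √(t + (-4/7 + 8*t/7)/(5 + 2*t)))
(W(-5)*34)*N(6) = ((√7*√((-4 + 14*(-5)² + 43*(-5))/(5 + 2*(-5)))/7)*34)*(6*(-4 + 6)) = ((√7*√((-4 + 14*25 - 215)/(5 - 10))/7)*34)*(6*2) = ((√7*√((-4 + 350 - 215)/(-5))/7)*34)*12 = ((√7*√(-⅕*131)/7)*34)*12 = ((√7*√(-131/5)/7)*34)*12 = ((√7*(I*√655/5)/7)*34)*12 = ((I*√4585/35)*34)*12 = (34*I*√4585/35)*12 = 408*I*√4585/35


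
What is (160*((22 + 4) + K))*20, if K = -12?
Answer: 44800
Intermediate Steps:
(160*((22 + 4) + K))*20 = (160*((22 + 4) - 12))*20 = (160*(26 - 12))*20 = (160*14)*20 = 2240*20 = 44800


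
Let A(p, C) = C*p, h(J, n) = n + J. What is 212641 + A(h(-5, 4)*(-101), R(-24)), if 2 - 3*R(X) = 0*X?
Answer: 638125/3 ≈ 2.1271e+5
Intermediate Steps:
h(J, n) = J + n
R(X) = ⅔ (R(X) = ⅔ - 0*X = ⅔ - ⅓*0 = ⅔ + 0 = ⅔)
212641 + A(h(-5, 4)*(-101), R(-24)) = 212641 + 2*((-5 + 4)*(-101))/3 = 212641 + 2*(-1*(-101))/3 = 212641 + (⅔)*101 = 212641 + 202/3 = 638125/3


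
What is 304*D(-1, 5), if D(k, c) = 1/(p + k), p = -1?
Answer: -152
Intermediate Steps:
D(k, c) = 1/(-1 + k)
304*D(-1, 5) = 304/(-1 - 1) = 304/(-2) = 304*(-1/2) = -152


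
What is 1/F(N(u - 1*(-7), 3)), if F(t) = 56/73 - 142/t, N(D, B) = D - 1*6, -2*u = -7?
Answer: -657/20228 ≈ -0.032480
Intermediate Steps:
u = 7/2 (u = -1/2*(-7) = 7/2 ≈ 3.5000)
N(D, B) = -6 + D (N(D, B) = D - 6 = -6 + D)
F(t) = 56/73 - 142/t (F(t) = 56*(1/73) - 142/t = 56/73 - 142/t)
1/F(N(u - 1*(-7), 3)) = 1/(56/73 - 142/(-6 + (7/2 - 1*(-7)))) = 1/(56/73 - 142/(-6 + (7/2 + 7))) = 1/(56/73 - 142/(-6 + 21/2)) = 1/(56/73 - 142/9/2) = 1/(56/73 - 142*2/9) = 1/(56/73 - 284/9) = 1/(-20228/657) = -657/20228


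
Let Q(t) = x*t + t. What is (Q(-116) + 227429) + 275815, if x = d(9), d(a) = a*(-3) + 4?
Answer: 505796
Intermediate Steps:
d(a) = 4 - 3*a (d(a) = -3*a + 4 = 4 - 3*a)
x = -23 (x = 4 - 3*9 = 4 - 27 = -23)
Q(t) = -22*t (Q(t) = -23*t + t = -22*t)
(Q(-116) + 227429) + 275815 = (-22*(-116) + 227429) + 275815 = (2552 + 227429) + 275815 = 229981 + 275815 = 505796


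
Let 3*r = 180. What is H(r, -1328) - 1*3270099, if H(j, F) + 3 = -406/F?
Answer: -2171347525/664 ≈ -3.2701e+6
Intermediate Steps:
r = 60 (r = (⅓)*180 = 60)
H(j, F) = -3 - 406/F
H(r, -1328) - 1*3270099 = (-3 - 406/(-1328)) - 1*3270099 = (-3 - 406*(-1/1328)) - 3270099 = (-3 + 203/664) - 3270099 = -1789/664 - 3270099 = -2171347525/664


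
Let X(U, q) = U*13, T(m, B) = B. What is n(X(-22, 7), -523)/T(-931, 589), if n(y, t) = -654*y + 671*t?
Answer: -163889/589 ≈ -278.25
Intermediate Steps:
X(U, q) = 13*U
n(X(-22, 7), -523)/T(-931, 589) = (-8502*(-22) + 671*(-523))/589 = (-654*(-286) - 350933)*(1/589) = (187044 - 350933)*(1/589) = -163889*1/589 = -163889/589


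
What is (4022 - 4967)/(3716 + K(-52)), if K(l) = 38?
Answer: -945/3754 ≈ -0.25173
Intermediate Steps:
(4022 - 4967)/(3716 + K(-52)) = (4022 - 4967)/(3716 + 38) = -945/3754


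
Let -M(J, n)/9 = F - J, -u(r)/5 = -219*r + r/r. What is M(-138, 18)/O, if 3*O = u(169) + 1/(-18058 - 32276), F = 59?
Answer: -267726546/9314306699 ≈ -0.028744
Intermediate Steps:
u(r) = -5 + 1095*r (u(r) = -5*(-219*r + r/r) = -5*(-219*r + 1) = -5*(1 - 219*r) = -5 + 1095*r)
M(J, n) = -531 + 9*J (M(J, n) = -9*(59 - J) = -531 + 9*J)
O = 9314306699/151002 (O = ((-5 + 1095*169) + 1/(-18058 - 32276))/3 = ((-5 + 185055) + 1/(-50334))/3 = (185050 - 1/50334)/3 = (1/3)*(9314306699/50334) = 9314306699/151002 ≈ 61683.)
M(-138, 18)/O = (-531 + 9*(-138))/(9314306699/151002) = (-531 - 1242)*(151002/9314306699) = -1773*151002/9314306699 = -267726546/9314306699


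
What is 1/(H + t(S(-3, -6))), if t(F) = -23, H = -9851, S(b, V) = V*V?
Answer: -1/9874 ≈ -0.00010128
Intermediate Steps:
S(b, V) = V²
1/(H + t(S(-3, -6))) = 1/(-9851 - 23) = 1/(-9874) = -1/9874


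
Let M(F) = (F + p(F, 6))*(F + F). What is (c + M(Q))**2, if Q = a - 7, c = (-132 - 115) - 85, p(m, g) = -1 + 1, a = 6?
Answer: 108900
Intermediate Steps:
p(m, g) = 0
c = -332 (c = -247 - 85 = -332)
Q = -1 (Q = 6 - 7 = -1)
M(F) = 2*F**2 (M(F) = (F + 0)*(F + F) = F*(2*F) = 2*F**2)
(c + M(Q))**2 = (-332 + 2*(-1)**2)**2 = (-332 + 2*1)**2 = (-332 + 2)**2 = (-330)**2 = 108900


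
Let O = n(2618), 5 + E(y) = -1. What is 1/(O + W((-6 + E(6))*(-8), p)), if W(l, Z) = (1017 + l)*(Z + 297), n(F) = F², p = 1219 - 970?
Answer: 1/7461622 ≈ 1.3402e-7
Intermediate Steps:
p = 249
E(y) = -6 (E(y) = -5 - 1 = -6)
O = 6853924 (O = 2618² = 6853924)
W(l, Z) = (297 + Z)*(1017 + l) (W(l, Z) = (1017 + l)*(297 + Z) = (297 + Z)*(1017 + l))
1/(O + W((-6 + E(6))*(-8), p)) = 1/(6853924 + (302049 + 297*((-6 - 6)*(-8)) + 1017*249 + 249*((-6 - 6)*(-8)))) = 1/(6853924 + (302049 + 297*(-12*(-8)) + 253233 + 249*(-12*(-8)))) = 1/(6853924 + (302049 + 297*96 + 253233 + 249*96)) = 1/(6853924 + (302049 + 28512 + 253233 + 23904)) = 1/(6853924 + 607698) = 1/7461622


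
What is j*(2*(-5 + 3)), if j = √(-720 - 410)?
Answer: -4*I*√1130 ≈ -134.46*I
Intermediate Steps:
j = I*√1130 (j = √(-1130) = I*√1130 ≈ 33.615*I)
j*(2*(-5 + 3)) = (I*√1130)*(2*(-5 + 3)) = (I*√1130)*(2*(-2)) = (I*√1130)*(-4) = -4*I*√1130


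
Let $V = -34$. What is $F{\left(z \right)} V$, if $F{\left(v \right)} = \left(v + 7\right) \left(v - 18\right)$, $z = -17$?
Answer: $-11900$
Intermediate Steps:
$F{\left(v \right)} = \left(-18 + v\right) \left(7 + v\right)$ ($F{\left(v \right)} = \left(7 + v\right) \left(-18 + v\right) = \left(-18 + v\right) \left(7 + v\right)$)
$F{\left(z \right)} V = \left(-126 + \left(-17\right)^{2} - -187\right) \left(-34\right) = \left(-126 + 289 + 187\right) \left(-34\right) = 350 \left(-34\right) = -11900$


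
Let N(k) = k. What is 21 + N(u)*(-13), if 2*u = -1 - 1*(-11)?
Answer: -44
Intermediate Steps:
u = 5 (u = (-1 - 1*(-11))/2 = (-1 + 11)/2 = (½)*10 = 5)
21 + N(u)*(-13) = 21 + 5*(-13) = 21 - 65 = -44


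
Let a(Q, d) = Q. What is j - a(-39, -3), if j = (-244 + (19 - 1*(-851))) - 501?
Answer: 164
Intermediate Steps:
j = 125 (j = (-244 + (19 + 851)) - 501 = (-244 + 870) - 501 = 626 - 501 = 125)
j - a(-39, -3) = 125 - 1*(-39) = 125 + 39 = 164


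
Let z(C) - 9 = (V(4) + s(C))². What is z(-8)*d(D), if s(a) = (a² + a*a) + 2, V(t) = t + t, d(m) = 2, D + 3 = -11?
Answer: 38106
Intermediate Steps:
D = -14 (D = -3 - 11 = -14)
V(t) = 2*t
s(a) = 2 + 2*a² (s(a) = (a² + a²) + 2 = 2*a² + 2 = 2 + 2*a²)
z(C) = 9 + (10 + 2*C²)² (z(C) = 9 + (2*4 + (2 + 2*C²))² = 9 + (8 + (2 + 2*C²))² = 9 + (10 + 2*C²)²)
z(-8)*d(D) = (9 + 4*(5 + (-8)²)²)*2 = (9 + 4*(5 + 64)²)*2 = (9 + 4*69²)*2 = (9 + 4*4761)*2 = (9 + 19044)*2 = 19053*2 = 38106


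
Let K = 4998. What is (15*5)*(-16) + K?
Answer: 3798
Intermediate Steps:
(15*5)*(-16) + K = (15*5)*(-16) + 4998 = 75*(-16) + 4998 = -1200 + 4998 = 3798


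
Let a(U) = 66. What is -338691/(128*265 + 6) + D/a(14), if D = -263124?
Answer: -1491516405/373186 ≈ -3996.7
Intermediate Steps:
-338691/(128*265 + 6) + D/a(14) = -338691/(128*265 + 6) - 263124/66 = -338691/(33920 + 6) - 263124*1/66 = -338691/33926 - 43854/11 = -1491516405/373186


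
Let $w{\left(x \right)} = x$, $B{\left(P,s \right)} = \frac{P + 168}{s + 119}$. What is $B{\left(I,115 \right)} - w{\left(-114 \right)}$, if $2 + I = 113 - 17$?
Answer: $\frac{13469}{117} \approx 115.12$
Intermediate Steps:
$I = 94$ ($I = -2 + \left(113 - 17\right) = -2 + 96 = 94$)
$B{\left(P,s \right)} = \frac{168 + P}{119 + s}$
$B{\left(I,115 \right)} - w{\left(-114 \right)} = \frac{168 + 94}{119 + 115} - -114 = \frac{1}{234} \cdot 262 + 114 = \frac{131}{117} + 114 = \frac{13469}{117}$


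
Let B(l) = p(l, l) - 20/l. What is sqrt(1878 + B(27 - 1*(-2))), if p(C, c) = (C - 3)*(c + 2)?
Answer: 2*sqrt(564166)/29 ≈ 51.801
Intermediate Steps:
p(C, c) = (-3 + C)*(2 + c)
B(l) = -6 + l**2 - l - 20/l (B(l) = (-6 - 3*l + 2*l + l*l) - 20/l = (-6 - 3*l + 2*l + l**2) - 20/l = (-6 + l**2 - l) - 20/l = -6 + l**2 - l - 20/l)
sqrt(1878 + B(27 - 1*(-2))) = sqrt(1878 + (-6 + (27 - 1*(-2))**2 - (27 - 1*(-2)) - 20/(27 - 1*(-2)))) = sqrt(1878 + (-6 + (27 + 2)**2 - (27 + 2) - 20/(27 + 2))) = sqrt(1878 + (-6 + 29**2 - 1*29 - 20/29)) = sqrt(1878 + (-6 + 841 - 29 - 20*1/29)) = sqrt(1878 + (-6 + 841 - 29 - 20/29)) = sqrt(1878 + 23354/29) = sqrt(77816/29) = 2*sqrt(564166)/29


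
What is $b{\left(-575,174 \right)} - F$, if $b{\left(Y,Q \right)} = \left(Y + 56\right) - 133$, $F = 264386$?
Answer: $-265038$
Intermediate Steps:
$b{\left(Y,Q \right)} = -77 + Y$ ($b{\left(Y,Q \right)} = \left(56 + Y\right) - 133 = -77 + Y$)
$b{\left(-575,174 \right)} - F = \left(-77 - 575\right) - 264386 = -652 - 264386 = -265038$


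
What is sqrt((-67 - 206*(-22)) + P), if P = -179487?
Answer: I*sqrt(175022) ≈ 418.36*I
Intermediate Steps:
sqrt((-67 - 206*(-22)) + P) = sqrt((-67 - 206*(-22)) - 179487) = sqrt((-67 + 4532) - 179487) = sqrt(4465 - 179487) = sqrt(-175022) = I*sqrt(175022)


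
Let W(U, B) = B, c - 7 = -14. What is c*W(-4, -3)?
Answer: 21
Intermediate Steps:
c = -7 (c = 7 - 14 = -7)
c*W(-4, -3) = -7*(-3) = 21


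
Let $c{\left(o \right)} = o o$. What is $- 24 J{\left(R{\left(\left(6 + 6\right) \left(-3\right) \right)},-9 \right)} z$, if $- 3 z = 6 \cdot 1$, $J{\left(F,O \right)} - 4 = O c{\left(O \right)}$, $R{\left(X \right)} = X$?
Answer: $-34800$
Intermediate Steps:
$c{\left(o \right)} = o^{2}$
$J{\left(F,O \right)} = 4 + O^{3}$ ($J{\left(F,O \right)} = 4 + O O^{2} = 4 + O^{3}$)
$z = -2$ ($z = - \frac{6 \cdot 1}{3} = \left(- \frac{1}{3}\right) 6 = -2$)
$- 24 J{\left(R{\left(\left(6 + 6\right) \left(-3\right) \right)},-9 \right)} z = - 24 \left(4 + \left(-9\right)^{3}\right) \left(-2\right) = - 24 \left(4 - 729\right) \left(-2\right) = \left(-24\right) \left(-725\right) \left(-2\right) = 17400 \left(-2\right) = -34800$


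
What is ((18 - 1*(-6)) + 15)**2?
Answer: 1521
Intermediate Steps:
((18 - 1*(-6)) + 15)**2 = ((18 + 6) + 15)**2 = (24 + 15)**2 = 39**2 = 1521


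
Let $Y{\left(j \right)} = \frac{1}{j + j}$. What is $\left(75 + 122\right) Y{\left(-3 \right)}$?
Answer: $- \frac{197}{6} \approx -32.833$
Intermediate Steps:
$Y{\left(j \right)} = \frac{1}{2 j}$
$\left(75 + 122\right) Y{\left(-3 \right)} = \left(75 + 122\right) \frac{1}{2 \left(-3\right)} = 197 \cdot \frac{1}{2} \left(- \frac{1}{3}\right) = 197 \left(- \frac{1}{6}\right) = - \frac{197}{6}$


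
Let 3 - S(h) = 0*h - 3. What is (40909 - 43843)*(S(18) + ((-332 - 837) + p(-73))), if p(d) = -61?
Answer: 3591216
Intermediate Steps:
S(h) = 6 (S(h) = 3 - (0*h - 3) = 3 - (0 - 3) = 3 - 1*(-3) = 3 + 3 = 6)
(40909 - 43843)*(S(18) + ((-332 - 837) + p(-73))) = (40909 - 43843)*(6 + ((-332 - 837) - 61)) = -2934*(6 + (-1169 - 61)) = -2934*(6 - 1230) = -2934*(-1224) = 3591216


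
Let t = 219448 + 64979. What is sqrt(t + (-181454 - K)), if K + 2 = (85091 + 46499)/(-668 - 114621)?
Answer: sqrt(1368712894704485)/115289 ≈ 320.90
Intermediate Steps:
K = -362168/115289 (K = -2 + (85091 + 46499)/(-668 - 114621) = -2 + 131590/(-115289) = -2 + 131590*(-1/115289) = -2 - 131590/115289 = -362168/115289 ≈ -3.1414)
t = 284427
sqrt(t + (-181454 - K)) = sqrt(284427 + (-181454 - 1*(-362168/115289))) = sqrt(284427 + (-181454 + 362168/115289)) = sqrt(284427 - 20919288038/115289) = sqrt(11872016365/115289) = sqrt(1368712894704485)/115289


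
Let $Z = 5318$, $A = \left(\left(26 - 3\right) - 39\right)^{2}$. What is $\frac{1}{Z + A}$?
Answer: $\frac{1}{5574} \approx 0.0001794$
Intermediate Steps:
$A = 256$ ($A = \left(\left(26 - 3\right) - 39\right)^{2} = \left(23 - 39\right)^{2} = \left(-16\right)^{2} = 256$)
$\frac{1}{Z + A} = \frac{1}{5318 + 256} = \frac{1}{5574}$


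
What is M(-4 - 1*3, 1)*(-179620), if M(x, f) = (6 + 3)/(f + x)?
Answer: 269430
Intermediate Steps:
M(x, f) = 9/(f + x)
M(-4 - 1*3, 1)*(-179620) = (9/(1 + (-4 - 1*3)))*(-179620) = (9/(1 + (-4 - 3)))*(-179620) = (9/(1 - 7))*(-179620) = (9/(-6))*(-179620) = (9*(-⅙))*(-179620) = -3/2*(-179620) = 269430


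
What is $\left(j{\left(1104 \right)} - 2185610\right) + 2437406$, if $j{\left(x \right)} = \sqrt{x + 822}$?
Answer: $251796 + 3 \sqrt{214} \approx 2.5184 \cdot 10^{5}$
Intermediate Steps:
$j{\left(x \right)} = \sqrt{822 + x}$
$\left(j{\left(1104 \right)} - 2185610\right) + 2437406 = \left(\sqrt{822 + 1104} - 2185610\right) + 2437406 = \left(\sqrt{1926} - 2185610\right) + 2437406 = \left(3 \sqrt{214} - 2185610\right) + 2437406 = \left(-2185610 + 3 \sqrt{214}\right) + 2437406 = 251796 + 3 \sqrt{214}$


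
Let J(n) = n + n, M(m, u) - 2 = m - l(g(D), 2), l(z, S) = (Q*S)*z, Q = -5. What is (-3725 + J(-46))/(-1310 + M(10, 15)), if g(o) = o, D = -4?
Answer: 3817/1338 ≈ 2.8528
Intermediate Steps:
l(z, S) = -5*S*z (l(z, S) = (-5*S)*z = -5*S*z)
M(m, u) = -38 + m (M(m, u) = 2 + (m - (-5)*2*(-4)) = 2 + (m - 1*40) = 2 + (m - 40) = 2 + (-40 + m) = -38 + m)
J(n) = 2*n
(-3725 + J(-46))/(-1310 + M(10, 15)) = (-3725 + 2*(-46))/(-1310 + (-38 + 10)) = (-3725 - 92)/(-1310 - 28) = -3817/(-1338) = -3817*(-1/1338) = 3817/1338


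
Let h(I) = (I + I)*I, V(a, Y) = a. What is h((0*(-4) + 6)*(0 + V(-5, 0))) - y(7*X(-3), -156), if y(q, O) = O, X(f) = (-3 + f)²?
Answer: 1956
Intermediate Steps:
h(I) = 2*I² (h(I) = (2*I)*I = 2*I²)
h((0*(-4) + 6)*(0 + V(-5, 0))) - y(7*X(-3), -156) = 2*((0*(-4) + 6)*(0 - 5))² - 1*(-156) = 2*((0 + 6)*(-5))² + 156 = 2*(6*(-5))² + 156 = 2*(-30)² + 156 = 2*900 + 156 = 1800 + 156 = 1956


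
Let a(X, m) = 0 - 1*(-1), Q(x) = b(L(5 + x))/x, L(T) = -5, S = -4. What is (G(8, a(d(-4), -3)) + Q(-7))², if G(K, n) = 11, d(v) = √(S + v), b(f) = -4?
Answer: 6561/49 ≈ 133.90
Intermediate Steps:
Q(x) = -4/x
d(v) = √(-4 + v)
a(X, m) = 1 (a(X, m) = 0 + 1 = 1)
(G(8, a(d(-4), -3)) + Q(-7))² = (11 - 4/(-7))² = (11 - 4*(-⅐))² = (11 + 4/7)² = (81/7)² = 6561/49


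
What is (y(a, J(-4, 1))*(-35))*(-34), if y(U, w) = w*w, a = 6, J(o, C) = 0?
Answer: 0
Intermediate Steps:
y(U, w) = w²
(y(a, J(-4, 1))*(-35))*(-34) = (0²*(-35))*(-34) = (0*(-35))*(-34) = 0*(-34) = 0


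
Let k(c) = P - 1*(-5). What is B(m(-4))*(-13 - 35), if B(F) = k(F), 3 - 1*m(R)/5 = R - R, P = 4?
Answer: -432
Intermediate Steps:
k(c) = 9 (k(c) = 4 - 1*(-5) = 4 + 5 = 9)
m(R) = 15 (m(R) = 15 - 5*(R - R) = 15 - 5*0 = 15 + 0 = 15)
B(F) = 9
B(m(-4))*(-13 - 35) = 9*(-13 - 35) = 9*(-48) = -432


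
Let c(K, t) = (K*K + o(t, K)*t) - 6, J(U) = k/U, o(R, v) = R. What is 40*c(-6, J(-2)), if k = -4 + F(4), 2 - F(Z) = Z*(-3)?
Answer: 2200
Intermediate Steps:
F(Z) = 2 + 3*Z (F(Z) = 2 - Z*(-3) = 2 - (-3)*Z = 2 + 3*Z)
k = 10 (k = -4 + (2 + 3*4) = -4 + (2 + 12) = -4 + 14 = 10)
J(U) = 10/U
c(K, t) = -6 + K² + t² (c(K, t) = (K*K + t*t) - 6 = (K² + t²) - 6 = -6 + K² + t²)
40*c(-6, J(-2)) = 40*(-6 + (-6)² + (10/(-2))²) = 40*(-6 + 36 + (10*(-½))²) = 40*(-6 + 36 + (-5)²) = 40*(-6 + 36 + 25) = 40*55 = 2200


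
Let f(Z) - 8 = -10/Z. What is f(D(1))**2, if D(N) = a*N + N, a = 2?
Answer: 196/9 ≈ 21.778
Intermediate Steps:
D(N) = 3*N (D(N) = 2*N + N = 3*N)
f(Z) = 8 - 10/Z
f(D(1))**2 = (8 - 10/(3*1))**2 = (8 - 10/3)**2 = (14/3)**2 = 196/9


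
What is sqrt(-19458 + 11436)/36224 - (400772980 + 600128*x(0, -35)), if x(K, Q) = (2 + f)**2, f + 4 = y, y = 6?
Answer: -410375028 + I*sqrt(8022)/36224 ≈ -4.1038e+8 + 0.0024725*I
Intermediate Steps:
f = 2 (f = -4 + 6 = 2)
x(K, Q) = 16 (x(K, Q) = (2 + 2)**2 = 4**2 = 16)
sqrt(-19458 + 11436)/36224 - (400772980 + 600128*x(0, -35)) = sqrt(-19458 + 11436)/36224 - 37508/(1/(16*16 + 10685)) = sqrt(-8022)*(1/36224) - 37508/(1/(256 + 10685)) = (I*sqrt(8022))*(1/36224) - 37508/(1/10941) = I*sqrt(8022)/36224 - 37508/1/10941 = I*sqrt(8022)/36224 - 37508*10941 = I*sqrt(8022)/36224 - 410375028 = -410375028 + I*sqrt(8022)/36224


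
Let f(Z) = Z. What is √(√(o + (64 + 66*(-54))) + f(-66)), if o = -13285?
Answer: √(-66 + 3*I*√1865) ≈ 6.3008 + 10.281*I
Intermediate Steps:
√(√(o + (64 + 66*(-54))) + f(-66)) = √(√(-13285 + (64 + 66*(-54))) - 66) = √(√(-13285 + (64 - 3564)) - 66) = √(√(-13285 - 3500) - 66) = √(√(-16785) - 66) = √(3*I*√1865 - 66) = √(-66 + 3*I*√1865)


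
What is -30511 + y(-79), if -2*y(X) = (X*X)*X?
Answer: 432017/2 ≈ 2.1601e+5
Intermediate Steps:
y(X) = -X**3/2 (y(X) = -X*X*X/2 = -X**2*X/2 = -X**3/2)
-30511 + y(-79) = -30511 - 1/2*(-79)**3 = -30511 - 1/2*(-493039) = -30511 + 493039/2 = 432017/2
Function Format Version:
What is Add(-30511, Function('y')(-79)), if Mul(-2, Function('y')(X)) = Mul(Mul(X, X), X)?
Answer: Rational(432017, 2) ≈ 2.1601e+5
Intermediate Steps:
Function('y')(X) = Mul(Rational(-1, 2), Pow(X, 3)) (Function('y')(X) = Mul(Rational(-1, 2), Mul(Mul(X, X), X)) = Mul(Rational(-1, 2), Mul(Pow(X, 2), X)) = Mul(Rational(-1, 2), Pow(X, 3)))
Add(-30511, Function('y')(-79)) = Add(-30511, Mul(Rational(-1, 2), Pow(-79, 3))) = Add(-30511, Mul(Rational(-1, 2), -493039)) = Add(-30511, Rational(493039, 2)) = Rational(432017, 2)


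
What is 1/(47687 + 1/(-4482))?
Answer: 4482/213733133 ≈ 2.0970e-5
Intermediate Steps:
1/(47687 + 1/(-4482)) = 1/(47687 - 1/4482) = 1/(213733133/4482) = 4482/213733133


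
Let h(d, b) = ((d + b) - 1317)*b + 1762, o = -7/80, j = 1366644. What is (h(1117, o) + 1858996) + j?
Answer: 20655484849/6400 ≈ 3.2274e+6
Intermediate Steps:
o = -7/80 (o = -7*1/80 = -7/80 ≈ -0.087500)
h(d, b) = 1762 + b*(-1317 + b + d) (h(d, b) = ((b + d) - 1317)*b + 1762 = (-1317 + b + d)*b + 1762 = b*(-1317 + b + d) + 1762 = 1762 + b*(-1317 + b + d))
(h(1117, o) + 1858996) + j = ((1762 + (-7/80)**2 - 1317*(-7/80) - 7/80*1117) + 1858996) + 1366644 = ((1762 + 49/6400 + 9219/80 - 7819/80) + 1858996) + 1366644 = (11388849/6400 + 1858996) + 1366644 = 11908963249/6400 + 1366644 = 20655484849/6400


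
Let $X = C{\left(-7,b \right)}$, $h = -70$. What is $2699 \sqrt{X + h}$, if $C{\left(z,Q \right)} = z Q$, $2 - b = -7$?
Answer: $2699 i \sqrt{133} \approx 31126.0 i$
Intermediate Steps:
$b = 9$ ($b = 2 - -7 = 2 + 7 = 9$)
$C{\left(z,Q \right)} = Q z$
$X = -63$ ($X = 9 \left(-7\right) = -63$)
$2699 \sqrt{X + h} = 2699 \sqrt{-63 - 70} = 2699 \sqrt{-133} = 2699 i \sqrt{133}$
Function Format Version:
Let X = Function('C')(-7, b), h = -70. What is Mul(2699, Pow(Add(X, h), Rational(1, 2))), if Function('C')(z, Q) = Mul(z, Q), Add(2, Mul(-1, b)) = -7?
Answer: Mul(2699, I, Pow(133, Rational(1, 2))) ≈ Mul(31126., I)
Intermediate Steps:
b = 9 (b = Add(2, Mul(-1, -7)) = Add(2, 7) = 9)
Function('C')(z, Q) = Mul(Q, z)
X = -63 (X = Mul(9, -7) = -63)
Mul(2699, Pow(Add(X, h), Rational(1, 2))) = Mul(2699, Pow(Add(-63, -70), Rational(1, 2))) = Mul(2699, Pow(-133, Rational(1, 2))) = Mul(2699, Mul(I, Pow(133, Rational(1, 2)))) = Mul(2699, I, Pow(133, Rational(1, 2)))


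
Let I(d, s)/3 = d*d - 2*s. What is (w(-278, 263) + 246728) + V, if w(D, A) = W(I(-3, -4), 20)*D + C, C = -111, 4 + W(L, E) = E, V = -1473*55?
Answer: 161154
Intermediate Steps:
I(d, s) = -6*s + 3*d² (I(d, s) = 3*(d*d - 2*s) = 3*(d² - 2*s) = -6*s + 3*d²)
V = -81015
W(L, E) = -4 + E
w(D, A) = -111 + 16*D (w(D, A) = (-4 + 20)*D - 111 = 16*D - 111 = -111 + 16*D)
(w(-278, 263) + 246728) + V = ((-111 + 16*(-278)) + 246728) - 81015 = ((-111 - 4448) + 246728) - 81015 = (-4559 + 246728) - 81015 = 242169 - 81015 = 161154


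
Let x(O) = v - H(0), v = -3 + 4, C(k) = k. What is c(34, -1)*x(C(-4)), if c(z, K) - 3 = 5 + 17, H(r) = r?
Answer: 25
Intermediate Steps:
v = 1
x(O) = 1 (x(O) = 1 - 1*0 = 1 + 0 = 1)
c(z, K) = 25 (c(z, K) = 3 + (5 + 17) = 3 + 22 = 25)
c(34, -1)*x(C(-4)) = 25*1 = 25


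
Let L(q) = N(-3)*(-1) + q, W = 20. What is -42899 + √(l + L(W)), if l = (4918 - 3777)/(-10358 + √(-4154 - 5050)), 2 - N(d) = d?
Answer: -42899 + √(10713924132046591 - 15303287111*I*√2301)/26824342 ≈ -42895.0 - 0.00013219*I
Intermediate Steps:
N(d) = 2 - d
l = 1141/(-10358 + 2*I*√2301) (l = 1141/(-10358 + √(-9204)) = 1141/(-10358 + 2*I*√2301) ≈ -0.11015 - 0.0010202*I)
L(q) = -5 + q (L(q) = (2 - 1*(-3))*(-1) + q = (2 + 3)*(-1) + q = 5*(-1) + q = -5 + q)
-42899 + √(l + L(W)) = -42899 + √((-5909239/53648684 - 1141*I*√2301/53648684) + (-5 + 20)) = -42899 + √((-5909239/53648684 - 1141*I*√2301/53648684) + 15) = -42899 + √(798821021/53648684 - 1141*I*√2301/53648684)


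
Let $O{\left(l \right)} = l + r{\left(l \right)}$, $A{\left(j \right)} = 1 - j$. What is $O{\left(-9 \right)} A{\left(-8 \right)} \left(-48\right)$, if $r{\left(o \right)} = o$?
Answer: $7776$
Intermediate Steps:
$O{\left(l \right)} = 2 l$ ($O{\left(l \right)} = l + l = 2 l$)
$O{\left(-9 \right)} A{\left(-8 \right)} \left(-48\right) = 2 \left(-9\right) \left(1 - -8\right) \left(-48\right) = - 18 \left(1 + 8\right) \left(-48\right) = \left(-18\right) 9 \left(-48\right) = \left(-162\right) \left(-48\right) = 7776$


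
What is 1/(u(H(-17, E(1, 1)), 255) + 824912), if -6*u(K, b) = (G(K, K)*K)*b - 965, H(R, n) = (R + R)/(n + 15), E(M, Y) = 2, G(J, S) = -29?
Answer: 6/4935647 ≈ 1.2156e-6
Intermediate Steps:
H(R, n) = 2*R/(15 + n) (H(R, n) = (2*R)/(15 + n) = 2*R/(15 + n))
u(K, b) = 965/6 + 29*K*b/6 (u(K, b) = -((-29*K)*b - 965)/6 = -(-29*K*b - 965)/6 = -(-965 - 29*K*b)/6 = 965/6 + 29*K*b/6)
1/(u(H(-17, E(1, 1)), 255) + 824912) = 1/((965/6 + (29/6)*(2*(-17)/(15 + 2))*255) + 824912) = 1/((965/6 + (29/6)*(2*(-17)/17)*255) + 824912) = 1/((965/6 + (29/6)*(2*(-17)*(1/17))*255) + 824912) = 1/((965/6 + (29/6)*(-2)*255) + 824912) = 1/((965/6 - 2465) + 824912) = 1/(-13825/6 + 824912) = 1/(4935647/6) = 6/4935647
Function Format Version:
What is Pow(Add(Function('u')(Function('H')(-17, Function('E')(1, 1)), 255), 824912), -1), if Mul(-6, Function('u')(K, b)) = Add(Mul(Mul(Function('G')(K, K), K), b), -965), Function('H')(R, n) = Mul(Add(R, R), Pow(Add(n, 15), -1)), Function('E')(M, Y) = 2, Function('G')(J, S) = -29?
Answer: Rational(6, 4935647) ≈ 1.2156e-6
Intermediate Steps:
Function('H')(R, n) = Mul(2, R, Pow(Add(15, n), -1)) (Function('H')(R, n) = Mul(Mul(2, R), Pow(Add(15, n), -1)) = Mul(2, R, Pow(Add(15, n), -1)))
Function('u')(K, b) = Add(Rational(965, 6), Mul(Rational(29, 6), K, b)) (Function('u')(K, b) = Mul(Rational(-1, 6), Add(Mul(Mul(-29, K), b), -965)) = Mul(Rational(-1, 6), Add(Mul(-29, K, b), -965)) = Mul(Rational(-1, 6), Add(-965, Mul(-29, K, b))) = Add(Rational(965, 6), Mul(Rational(29, 6), K, b)))
Pow(Add(Function('u')(Function('H')(-17, Function('E')(1, 1)), 255), 824912), -1) = Pow(Add(Add(Rational(965, 6), Mul(Rational(29, 6), Mul(2, -17, Pow(Add(15, 2), -1)), 255)), 824912), -1) = Pow(Add(Add(Rational(965, 6), Mul(Rational(29, 6), Mul(2, -17, Pow(17, -1)), 255)), 824912), -1) = Pow(Add(Add(Rational(965, 6), Mul(Rational(29, 6), Mul(2, -17, Rational(1, 17)), 255)), 824912), -1) = Pow(Add(Add(Rational(965, 6), Mul(Rational(29, 6), -2, 255)), 824912), -1) = Pow(Add(Add(Rational(965, 6), -2465), 824912), -1) = Pow(Add(Rational(-13825, 6), 824912), -1) = Pow(Rational(4935647, 6), -1) = Rational(6, 4935647)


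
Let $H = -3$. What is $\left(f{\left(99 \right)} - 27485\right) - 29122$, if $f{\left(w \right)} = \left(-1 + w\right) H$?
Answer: $-56901$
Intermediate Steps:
$f{\left(w \right)} = 3 - 3 w$ ($f{\left(w \right)} = \left(-1 + w\right) \left(-3\right) = 3 - 3 w$)
$\left(f{\left(99 \right)} - 27485\right) - 29122 = \left(\left(3 - 297\right) - 27485\right) - 29122 = \left(-294 - 27485\right) - 29122 = -27779 - 29122 = -56901$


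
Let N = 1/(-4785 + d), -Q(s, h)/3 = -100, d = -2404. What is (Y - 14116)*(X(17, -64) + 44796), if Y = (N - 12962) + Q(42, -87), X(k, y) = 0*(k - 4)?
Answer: -8623545498228/7189 ≈ -1.1995e+9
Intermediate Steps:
Q(s, h) = 300 (Q(s, h) = -3*(-100) = 300)
N = -1/7189 (N = 1/(-4785 - 2404) = 1/(-7189) = -1/7189 ≈ -0.00013910)
X(k, y) = 0 (X(k, y) = 0*(-4 + k) = 0)
Y = -91027119/7189 (Y = (-1/7189 - 12962) + 300 = -93183819/7189 + 300 = -91027119/7189 ≈ -12662.)
(Y - 14116)*(X(17, -64) + 44796) = (-91027119/7189 - 14116)*(0 + 44796) = -192507043/7189*44796 = -8623545498228/7189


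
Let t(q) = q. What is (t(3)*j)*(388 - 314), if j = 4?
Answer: 888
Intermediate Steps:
(t(3)*j)*(388 - 314) = (3*4)*(388 - 314) = 12*74 = 888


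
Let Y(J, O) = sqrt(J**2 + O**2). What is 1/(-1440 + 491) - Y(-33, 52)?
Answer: -1/949 - sqrt(3793) ≈ -61.588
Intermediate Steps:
1/(-1440 + 491) - Y(-33, 52) = 1/(-1440 + 491) - sqrt((-33)**2 + 52**2) = 1/(-949) - sqrt(1089 + 2704) = -1/949 - sqrt(3793)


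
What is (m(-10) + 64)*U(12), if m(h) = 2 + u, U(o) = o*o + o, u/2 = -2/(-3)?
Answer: 10504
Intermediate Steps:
u = 4/3 (u = 2*(-2/(-3)) = 2*(-2*(-⅓)) = 2*(⅔) = 4/3 ≈ 1.3333)
U(o) = o + o² (U(o) = o² + o = o + o²)
m(h) = 10/3 (m(h) = 2 + 4/3 = 10/3)
(m(-10) + 64)*U(12) = (10/3 + 64)*(12*(1 + 12)) = 202*(12*13)/3 = (202/3)*156 = 10504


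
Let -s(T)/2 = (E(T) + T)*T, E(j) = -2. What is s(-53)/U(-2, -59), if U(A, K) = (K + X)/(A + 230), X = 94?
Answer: -265848/7 ≈ -37978.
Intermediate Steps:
U(A, K) = (94 + K)/(230 + A) (U(A, K) = (K + 94)/(A + 230) = (94 + K)/(230 + A))
s(T) = -2*T*(-2 + T) (s(T) = -2*(-2 + T)*T = -2*T*(-2 + T))
s(-53)/U(-2, -59) = (2*(-53)*(2 - 1*(-53)))/(((94 - 59)/(230 - 2))) = (2*(-53)*(2 + 53))/((35/228)) = (2*(-53)*55)/(((1/228)*35)) = -5830/35/228 = -5830*228/35 = -265848/7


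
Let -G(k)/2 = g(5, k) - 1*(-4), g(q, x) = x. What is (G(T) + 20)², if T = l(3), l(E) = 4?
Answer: 16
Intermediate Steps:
T = 4
G(k) = -8 - 2*k (G(k) = -2*(k - 1*(-4)) = -2*(k + 4) = -2*(4 + k) = -8 - 2*k)
(G(T) + 20)² = ((-8 - 2*4) + 20)² = ((-8 - 8) + 20)² = (-16 + 20)² = 4² = 16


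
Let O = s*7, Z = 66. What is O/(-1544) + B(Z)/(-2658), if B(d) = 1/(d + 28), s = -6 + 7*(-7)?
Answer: 24047869/96442872 ≈ 0.24935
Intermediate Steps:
s = -55 (s = -6 - 49 = -55)
O = -385 (O = -55*7 = -385)
B(d) = 1/(28 + d)
O/(-1544) + B(Z)/(-2658) = -385/(-1544) + 1/((28 + 66)*(-2658)) = -385*(-1/1544) - 1/2658/94 = 385/1544 + (1/94)*(-1/2658) = 385/1544 - 1/249852 = 24047869/96442872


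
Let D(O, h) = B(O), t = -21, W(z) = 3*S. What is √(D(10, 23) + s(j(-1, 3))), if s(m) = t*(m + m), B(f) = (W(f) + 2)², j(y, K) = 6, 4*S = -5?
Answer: I*√3983/4 ≈ 15.778*I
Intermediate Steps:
S = -5/4 (S = (¼)*(-5) = -5/4 ≈ -1.2500)
W(z) = -15/4 (W(z) = 3*(-5/4) = -15/4)
B(f) = 49/16 (B(f) = (-15/4 + 2)² = (-7/4)² = 49/16)
D(O, h) = 49/16
s(m) = -42*m (s(m) = -21*(m + m) = -42*m)
√(D(10, 23) + s(j(-1, 3))) = √(49/16 - 42*6) = √(49/16 - 252) = √(-3983/16) = I*√3983/4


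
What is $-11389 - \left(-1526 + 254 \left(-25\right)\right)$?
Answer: $-3513$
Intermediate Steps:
$-11389 - \left(-1526 + 254 \left(-25\right)\right) = -11389 + \left(1526 - -6350\right) = -11389 + \left(1526 + 6350\right) = -11389 + 7876 = -3513$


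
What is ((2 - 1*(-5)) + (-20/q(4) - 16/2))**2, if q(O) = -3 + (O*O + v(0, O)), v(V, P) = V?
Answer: 1089/169 ≈ 6.4438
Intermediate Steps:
q(O) = -3 + O**2 (q(O) = -3 + (O*O + 0) = -3 + (O**2 + 0) = -3 + O**2)
((2 - 1*(-5)) + (-20/q(4) - 16/2))**2 = ((2 - 1*(-5)) + (-20/(-3 + 4**2) - 16/2))**2 = ((2 + 5) + (-20/(-3 + 16) - 16*1/2))**2 = (7 + (-20/13 - 8))**2 = (7 - 124/13)**2 = (-33/13)**2 = 1089/169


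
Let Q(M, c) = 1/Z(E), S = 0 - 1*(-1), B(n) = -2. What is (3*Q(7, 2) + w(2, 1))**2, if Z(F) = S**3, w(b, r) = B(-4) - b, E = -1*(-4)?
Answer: 1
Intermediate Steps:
E = 4
S = 1 (S = 0 + 1 = 1)
w(b, r) = -2 - b
Z(F) = 1 (Z(F) = 1**3 = 1)
Q(M, c) = 1 (Q(M, c) = 1/1 = 1)
(3*Q(7, 2) + w(2, 1))**2 = (3*1 + (-2 - 1*2))**2 = (3 + (-2 - 2))**2 = (3 - 4)**2 = (-1)**2 = 1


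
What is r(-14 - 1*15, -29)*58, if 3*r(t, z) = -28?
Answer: -1624/3 ≈ -541.33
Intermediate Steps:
r(t, z) = -28/3 (r(t, z) = (⅓)*(-28) = -28/3)
r(-14 - 1*15, -29)*58 = -28/3*58 = -1624/3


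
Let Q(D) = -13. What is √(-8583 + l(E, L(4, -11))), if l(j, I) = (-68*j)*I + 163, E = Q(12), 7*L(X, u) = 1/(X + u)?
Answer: 2*I*√103366/7 ≈ 91.859*I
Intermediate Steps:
L(X, u) = 1/(7*(X + u))
E = -13
l(j, I) = 163 - 68*I*j (l(j, I) = -68*I*j + 163 = 163 - 68*I*j)
√(-8583 + l(E, L(4, -11))) = √(-8583 + (163 - 68*1/(7*(4 - 11))*(-13))) = √(-8583 + (163 - 68*(⅐)/(-7)*(-13))) = √(-8583 + (163 - 68*(⅐)*(-⅐)*(-13))) = √(-8583 + (163 - 68*(-1/49)*(-13))) = √(-8583 + (163 - 884/49)) = √(-8583 + 7103/49) = √(-413464/49) = 2*I*√103366/7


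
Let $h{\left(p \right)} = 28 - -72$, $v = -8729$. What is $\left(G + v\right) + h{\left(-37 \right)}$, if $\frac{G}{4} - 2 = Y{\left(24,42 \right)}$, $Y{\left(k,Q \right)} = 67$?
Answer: $-8353$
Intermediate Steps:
$h{\left(p \right)} = 100$ ($h{\left(p \right)} = 28 + 72 = 100$)
$G = 276$ ($G = 8 + 4 \cdot 67 = 8 + 268 = 276$)
$\left(G + v\right) + h{\left(-37 \right)} = \left(276 - 8729\right) + 100 = -8453 + 100 = -8353$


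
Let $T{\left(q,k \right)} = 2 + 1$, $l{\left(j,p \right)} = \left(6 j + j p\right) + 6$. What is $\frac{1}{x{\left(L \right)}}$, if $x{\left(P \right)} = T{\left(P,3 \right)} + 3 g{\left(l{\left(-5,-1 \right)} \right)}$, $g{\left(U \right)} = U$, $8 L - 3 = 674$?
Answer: $- \frac{1}{54} \approx -0.018519$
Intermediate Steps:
$L = \frac{677}{8}$ ($L = \frac{3}{8} + \frac{1}{8} \cdot 674 = \frac{3}{8} + \frac{337}{4} = \frac{677}{8} \approx 84.625$)
$l{\left(j,p \right)} = 6 + 6 j + j p$
$T{\left(q,k \right)} = 3$
$x{\left(P \right)} = -54$ ($x{\left(P \right)} = 3 + 3 \left(6 + 6 \left(-5\right) - -5\right) = 3 + 3 \left(6 - 30 + 5\right) = 3 + 3 \left(-19\right) = 3 - 57 = -54$)
$\frac{1}{x{\left(L \right)}} = \frac{1}{-54} = - \frac{1}{54}$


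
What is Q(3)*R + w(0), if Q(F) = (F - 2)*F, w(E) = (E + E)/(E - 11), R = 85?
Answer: 255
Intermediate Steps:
w(E) = 2*E/(-11 + E) (w(E) = (2*E)/(-11 + E) = 2*E/(-11 + E))
Q(F) = F*(-2 + F) (Q(F) = (-2 + F)*F = F*(-2 + F))
Q(3)*R + w(0) = (3*(-2 + 3))*85 + 2*0/(-11 + 0) = (3*1)*85 + 2*0/(-11) = 3*85 + 2*0*(-1/11) = 255 + 0 = 255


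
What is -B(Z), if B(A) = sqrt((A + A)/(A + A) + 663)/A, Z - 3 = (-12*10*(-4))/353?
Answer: -706*sqrt(166)/1539 ≈ -5.9104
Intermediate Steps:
Z = 1539/353 (Z = 3 + (-12*10*(-4))/353 = 3 - 120*(-4)*(1/353) = 3 + 480*(1/353) = 3 + 480/353 = 1539/353 ≈ 4.3598)
B(A) = 2*sqrt(166)/A (B(A) = sqrt((2*A)/((2*A)) + 663)/A = sqrt((2*A)*(1/(2*A)) + 663)/A = sqrt(1 + 663)/A = sqrt(664)/A = (2*sqrt(166))/A = 2*sqrt(166)/A)
-B(Z) = -2*sqrt(166)/1539/353 = -2*sqrt(166)*353/1539 = -706*sqrt(166)/1539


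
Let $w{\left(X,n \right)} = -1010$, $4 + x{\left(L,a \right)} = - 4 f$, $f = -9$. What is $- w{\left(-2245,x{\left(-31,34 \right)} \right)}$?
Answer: $1010$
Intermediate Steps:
$x{\left(L,a \right)} = 32$ ($x{\left(L,a \right)} = -4 - -36 = -4 + 36 = 32$)
$- w{\left(-2245,x{\left(-31,34 \right)} \right)} = \left(-1\right) \left(-1010\right) = 1010$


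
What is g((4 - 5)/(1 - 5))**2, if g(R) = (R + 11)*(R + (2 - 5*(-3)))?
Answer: 9641025/256 ≈ 37660.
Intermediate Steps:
g(R) = (11 + R)*(17 + R) (g(R) = (11 + R)*(R + (2 + 15)) = (11 + R)*(R + 17) = (11 + R)*(17 + R))
g((4 - 5)/(1 - 5))**2 = (187 + ((4 - 5)/(1 - 5))**2 + 28*((4 - 5)/(1 - 5)))**2 = (187 + (-1/(-4))**2 + 28*(-1/(-4)))**2 = (187 + (-1*(-1/4))**2 + 28*(-1*(-1/4)))**2 = (187 + (1/4)**2 + 28*(1/4))**2 = (187 + 1/16 + 7)**2 = (3105/16)**2 = 9641025/256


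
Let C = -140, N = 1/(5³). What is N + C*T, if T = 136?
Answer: -2379999/125 ≈ -19040.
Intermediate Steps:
N = 1/125 ≈ 0.0080000
N + C*T = 1/125 - 140*136 = 1/125 - 19040 = -2379999/125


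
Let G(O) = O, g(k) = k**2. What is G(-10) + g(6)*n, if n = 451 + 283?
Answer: 26414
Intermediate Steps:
n = 734
G(-10) + g(6)*n = -10 + 6**2*734 = -10 + 36*734 = -10 + 26424 = 26414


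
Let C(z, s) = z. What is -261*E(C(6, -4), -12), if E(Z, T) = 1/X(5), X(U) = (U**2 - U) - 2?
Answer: -29/2 ≈ -14.500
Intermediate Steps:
X(U) = -2 + U**2 - U
E(Z, T) = 1/18 (E(Z, T) = 1/(-2 + 5**2 - 1*5) = 1/(-2 + 25 - 5) = 1/18)
-261*E(C(6, -4), -12) = -261*1/18 = -29/2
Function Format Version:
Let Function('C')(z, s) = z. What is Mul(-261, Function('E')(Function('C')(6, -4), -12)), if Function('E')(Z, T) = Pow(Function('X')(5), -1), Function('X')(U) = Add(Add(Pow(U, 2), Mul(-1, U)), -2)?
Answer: Rational(-29, 2) ≈ -14.500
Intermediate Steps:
Function('X')(U) = Add(-2, Pow(U, 2), Mul(-1, U))
Function('E')(Z, T) = Rational(1, 18) (Function('E')(Z, T) = Pow(Add(-2, Pow(5, 2), Mul(-1, 5)), -1) = Pow(Add(-2, 25, -5), -1) = Pow(18, -1) = Rational(1, 18))
Mul(-261, Function('E')(Function('C')(6, -4), -12)) = Mul(-261, Rational(1, 18)) = Rational(-29, 2)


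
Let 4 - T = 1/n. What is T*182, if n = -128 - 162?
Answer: 105651/145 ≈ 728.63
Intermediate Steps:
n = -290
T = 1161/290 (T = 4 - 1/(-290) = 4 - 1*(-1/290) = 4 + 1/290 = 1161/290 ≈ 4.0034)
T*182 = (1161/290)*182 = 105651/145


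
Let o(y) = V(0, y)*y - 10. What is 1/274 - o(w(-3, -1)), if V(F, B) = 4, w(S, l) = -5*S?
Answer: -13699/274 ≈ -49.996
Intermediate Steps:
o(y) = -10 + 4*y (o(y) = 4*y - 10 = -10 + 4*y)
1/274 - o(w(-3, -1)) = 1/274 - (-10 + 4*(-5*(-3))) = 1/274 - (-10 + 4*15) = 1/274 - (-10 + 60) = 1/274 - 1*50 = 1/274 - 50 = -13699/274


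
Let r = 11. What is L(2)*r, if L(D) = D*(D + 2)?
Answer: 88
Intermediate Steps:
L(D) = D*(2 + D)
L(2)*r = (2*(2 + 2))*11 = (2*4)*11 = 8*11 = 88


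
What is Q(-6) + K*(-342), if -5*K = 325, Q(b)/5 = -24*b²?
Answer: 17910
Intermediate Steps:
Q(b) = -120*b² (Q(b) = 5*(-24*b²) = -120*b²)
K = -65 (K = -⅕*325 = -65)
Q(-6) + K*(-342) = -120*(-6)² - 65*(-342) = -120*36 + 22230 = -4320 + 22230 = 17910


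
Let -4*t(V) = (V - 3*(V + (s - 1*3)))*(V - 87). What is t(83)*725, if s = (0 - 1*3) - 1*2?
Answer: -102950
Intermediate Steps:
s = -5 (s = (0 - 3) - 2 = -3 - 2 = -5)
t(V) = -(-87 + V)*(24 - 2*V)/4 (t(V) = -(V - 3*(V + (-5 - 1*3)))*(V - 87)/4 = -(V - 3*(V + (-5 - 3)))*(-87 + V)/4 = -(V - 3*(V - 8))*(-87 + V)/4 = -(V - 3*(-8 + V))*(-87 + V)/4 = -(V + (24 - 3*V))*(-87 + V)/4 = -(24 - 2*V)*(-87 + V)/4 = -(-87 + V)*(24 - 2*V)/4)
t(83)*725 = (522 + (½)*83² - 99/2*83)*725 = (522 + (½)*6889 - 8217/2)*725 = (522 + 6889/2 - 8217/2)*725 = -142*725 = -102950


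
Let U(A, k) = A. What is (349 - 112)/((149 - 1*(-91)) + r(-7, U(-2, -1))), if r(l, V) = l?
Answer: 237/233 ≈ 1.0172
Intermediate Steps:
(349 - 112)/((149 - 1*(-91)) + r(-7, U(-2, -1))) = (349 - 112)/((149 - 1*(-91)) - 7) = 237/((149 + 91) - 7) = 237/(240 - 7) = 237/233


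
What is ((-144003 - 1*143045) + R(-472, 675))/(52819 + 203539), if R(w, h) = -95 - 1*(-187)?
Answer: -143478/128179 ≈ -1.1194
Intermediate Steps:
R(w, h) = 92 (R(w, h) = -95 + 187 = 92)
((-144003 - 1*143045) + R(-472, 675))/(52819 + 203539) = ((-144003 - 1*143045) + 92)/(52819 + 203539) = ((-144003 - 143045) + 92)/256358 = (-287048 + 92)*(1/256358) = -286956*1/256358 = -143478/128179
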